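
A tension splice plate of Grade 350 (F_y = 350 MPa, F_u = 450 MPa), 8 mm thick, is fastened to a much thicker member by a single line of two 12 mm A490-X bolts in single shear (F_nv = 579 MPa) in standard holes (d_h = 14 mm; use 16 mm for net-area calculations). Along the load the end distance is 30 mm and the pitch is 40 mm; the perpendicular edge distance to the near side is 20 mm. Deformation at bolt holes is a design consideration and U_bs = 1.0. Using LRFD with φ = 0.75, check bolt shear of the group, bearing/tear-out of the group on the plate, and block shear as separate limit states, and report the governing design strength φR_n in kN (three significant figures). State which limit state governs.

98.2 kN (bolt shear governs)

Bolt shear: A_b = π·12²/4 = 113.1 mm²; R_n = 579 × 113.1 × 2 × 1 / 1000 = 131 kN → 0.75 × 131 = 98.2 kN.
Bearing: edge l_c = 23, r_n = 99.36 kN; interior l_c = 26, r_n = 103.7 kN; R_n = 99.36 + 1·103.7 = 203 kN → 152 kN.
Block shear: A_gv = 560, A_nv = 368, A_nt = 96 mm²; R_n = min(0.6F_uA_nv, 0.6F_yA_gv) + U_bs·F_u·A_nt = 142.6 kN → 107 kN.
Bolt shear governs: 98.2 kN.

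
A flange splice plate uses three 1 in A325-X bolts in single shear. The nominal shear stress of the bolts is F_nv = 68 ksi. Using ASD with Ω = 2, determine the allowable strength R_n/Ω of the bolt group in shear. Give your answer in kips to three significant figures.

A_b = π × 1² / 4 = 0.7854 in².
R_n = F_nv · A_b · n · n_s = 68 × 0.7854 × 3 × 1 = 160.2 kips.
Allowable strength R_n/Ω = 160.2 / 2 = 80.1 kips.

80.1 kips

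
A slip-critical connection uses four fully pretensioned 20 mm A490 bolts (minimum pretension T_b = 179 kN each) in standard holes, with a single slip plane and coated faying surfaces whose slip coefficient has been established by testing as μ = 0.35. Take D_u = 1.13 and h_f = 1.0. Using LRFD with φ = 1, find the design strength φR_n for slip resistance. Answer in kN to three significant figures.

283 kN

R_n = μ · D_u · h_f · T_b · n_s · n_b = 0.35 × 1.13 × 1.0 × 179 × 1 × 4 = 283.2 kN.
Design strength φR_n = 1 × 283.2 = 283 kN.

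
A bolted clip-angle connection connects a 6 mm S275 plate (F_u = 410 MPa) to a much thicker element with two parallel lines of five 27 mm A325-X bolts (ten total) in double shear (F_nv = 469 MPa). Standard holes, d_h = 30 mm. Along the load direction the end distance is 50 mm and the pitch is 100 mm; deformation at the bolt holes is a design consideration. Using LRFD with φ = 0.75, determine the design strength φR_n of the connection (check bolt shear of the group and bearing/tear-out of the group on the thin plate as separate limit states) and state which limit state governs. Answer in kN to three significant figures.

1110 kN (bearing governs)

Bolt shear: A_b = π·27²/4 = 572.6 mm²; R_n = 469 × 572.6 × 10 × 2 / 1000 = 5371 kN → 0.75 × 5371 = 4030 kN.
Bearing (1.2 l_c t F_u ≤ 2.4 d t F_u): upper limit = 2.4·27·6·410 / 1000 = 159.4 kN.
  Edge l_c = 50 − 30/2 = 35 → r_n = 103.3 kN; interior l_c = 100 − 30 = 70 → r_n = 159.4 kN.
  R_n,bearing = 2·103.3 + 8·159.4 = 1482 kN → 0.75 × 1482 = 1110 kN.
Bearing governs: 1110 kN.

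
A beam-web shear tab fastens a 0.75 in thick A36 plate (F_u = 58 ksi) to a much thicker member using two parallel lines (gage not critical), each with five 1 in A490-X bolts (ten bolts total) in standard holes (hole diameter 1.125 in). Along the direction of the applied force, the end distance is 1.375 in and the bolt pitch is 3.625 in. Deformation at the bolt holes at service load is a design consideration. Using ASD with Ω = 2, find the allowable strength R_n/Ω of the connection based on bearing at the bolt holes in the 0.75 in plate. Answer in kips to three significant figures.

Per bolt r_n = 1.2 l_c t F_u ≤ 2.4 d t F_u; upper limit = 2.4 × 1 × 0.75 × 58 = 104.4 kips.
Edge bolt: l_c = 1.375 − 1.125/2 = 0.8125 in → 1.2 × 0.8125 × 0.75 × 58 = 42.41 → r_n = 42.41 kips.
Interior bolts: l_c = 3.625 − 1.125 = 2.5 in → 1.2 × 2.5 × 0.75 × 58 = 130.5 → r_n = 104.4 kips.
R_n = 2 × 42.41 + 8 × 104.4 = 920 kips.
Allowable strength R_n/Ω = 920 / 2 = 460 kips.

460 kips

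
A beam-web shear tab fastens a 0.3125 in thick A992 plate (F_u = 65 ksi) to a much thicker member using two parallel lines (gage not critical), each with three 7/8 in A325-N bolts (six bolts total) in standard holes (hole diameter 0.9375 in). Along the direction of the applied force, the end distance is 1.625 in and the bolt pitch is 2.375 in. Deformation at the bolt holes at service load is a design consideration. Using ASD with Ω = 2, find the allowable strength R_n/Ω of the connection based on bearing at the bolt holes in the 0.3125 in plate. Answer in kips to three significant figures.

Per bolt r_n = 1.2 l_c t F_u ≤ 2.4 d t F_u; upper limit = 2.4 × 0.875 × 0.3125 × 65 = 42.66 kips.
Edge bolt: l_c = 1.625 − 0.9375/2 = 1.156 in → 1.2 × 1.156 × 0.3125 × 65 = 28.18 → r_n = 28.18 kips.
Interior bolts: l_c = 2.375 − 0.9375 = 1.438 in → 1.2 × 1.438 × 0.3125 × 65 = 35.04 → r_n = 35.04 kips.
R_n = 2 × 28.18 + 4 × 35.04 = 196.5 kips.
Allowable strength R_n/Ω = 196.5 / 2 = 98.3 kips.

98.3 kips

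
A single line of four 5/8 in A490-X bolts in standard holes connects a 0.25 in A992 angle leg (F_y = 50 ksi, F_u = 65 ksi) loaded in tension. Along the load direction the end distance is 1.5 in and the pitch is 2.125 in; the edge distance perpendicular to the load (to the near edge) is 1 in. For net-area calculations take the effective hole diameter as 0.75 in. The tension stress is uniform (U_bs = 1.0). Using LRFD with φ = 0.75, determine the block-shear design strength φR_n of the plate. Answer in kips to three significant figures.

46 kips

Shear plane L_v = 1.5 + 3·2.125 = 7.875 in; A_gv = 7.875 × 0.25 = 1.969 in².
A_nv = (7.875 − 3.5·0.75) × 0.25 = 1.312 in².
A_nt = (1 − 0.5·0.75) × 0.25 = 0.1562 in².
0.6 F_u A_nv = 51.19 kips; 0.6 F_y A_gv = 59.06 kips → shear rupture governs the shear term.
R_n = 51.19 + 1.0 × 65 × 0.1562 = 61.34 kips.
Design strength φR_n = 0.75 × 61.34 = 46 kips.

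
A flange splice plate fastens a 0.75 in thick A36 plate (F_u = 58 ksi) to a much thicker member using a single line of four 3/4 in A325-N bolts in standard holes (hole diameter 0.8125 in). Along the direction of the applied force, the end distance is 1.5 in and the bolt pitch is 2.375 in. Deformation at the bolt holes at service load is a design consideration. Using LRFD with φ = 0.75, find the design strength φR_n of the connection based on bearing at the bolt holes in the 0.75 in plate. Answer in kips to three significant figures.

Per bolt r_n = 1.2 l_c t F_u ≤ 2.4 d t F_u; upper limit = 2.4 × 0.75 × 0.75 × 58 = 78.3 kips.
Edge bolt: l_c = 1.5 − 0.8125/2 = 1.094 in → 1.2 × 1.094 × 0.75 × 58 = 57.09 → r_n = 57.09 kips.
Interior bolts: l_c = 2.375 − 0.8125 = 1.562 in → 1.2 × 1.562 × 0.75 × 58 = 81.56 → r_n = 78.3 kips.
R_n = 1 × 57.09 + 3 × 78.3 = 292 kips.
Design strength φR_n = 0.75 × 292 = 219 kips.

219 kips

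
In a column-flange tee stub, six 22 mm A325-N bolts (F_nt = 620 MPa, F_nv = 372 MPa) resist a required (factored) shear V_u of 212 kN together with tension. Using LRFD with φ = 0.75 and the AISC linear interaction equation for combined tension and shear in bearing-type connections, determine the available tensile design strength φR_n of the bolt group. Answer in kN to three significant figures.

A_b = π·22²/4 = 380.1 mm²; f_rv = 212 × 1000 / (6 × 380.1) = 92.95 MPa.
F'_nt = 1.3 F_nt − (F_nt / φF_nv) f_rv = 1.3·620 − (620/(0.75·372))·92.95 = 599.4 MPa, capped at F_nt → F'_nt = 599.4 MPa.
R_n = F'_nt · A_b · n = 599.4 × 380.1 × 6 / 1000 = 1367 kN.
Design strength φR_n = 0.75 × 1367 = 1030 kN.

1030 kN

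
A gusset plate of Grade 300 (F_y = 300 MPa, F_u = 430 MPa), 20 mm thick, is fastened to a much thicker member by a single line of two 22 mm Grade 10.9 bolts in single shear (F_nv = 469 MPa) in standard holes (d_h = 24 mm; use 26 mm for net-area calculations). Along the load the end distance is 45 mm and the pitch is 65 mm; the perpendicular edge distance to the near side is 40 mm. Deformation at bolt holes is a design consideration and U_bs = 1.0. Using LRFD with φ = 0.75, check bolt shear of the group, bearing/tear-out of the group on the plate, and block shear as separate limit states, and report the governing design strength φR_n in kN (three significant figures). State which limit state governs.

267 kN (bolt shear governs)

Bolt shear: A_b = π·22²/4 = 380.1 mm²; R_n = 469 × 380.1 × 2 × 1 / 1000 = 356.6 kN → 0.75 × 356.6 = 267 kN.
Bearing: edge l_c = 33, r_n = 340.6 kN; interior l_c = 41, r_n = 423.1 kN; R_n = 340.6 + 1·423.1 = 763.7 kN → 573 kN.
Block shear: A_gv = 2200, A_nv = 1420, A_nt = 540 mm²; R_n = min(0.6F_uA_nv, 0.6F_yA_gv) + U_bs·F_u·A_nt = 598.6 kN → 449 kN.
Bolt shear governs: 267 kN.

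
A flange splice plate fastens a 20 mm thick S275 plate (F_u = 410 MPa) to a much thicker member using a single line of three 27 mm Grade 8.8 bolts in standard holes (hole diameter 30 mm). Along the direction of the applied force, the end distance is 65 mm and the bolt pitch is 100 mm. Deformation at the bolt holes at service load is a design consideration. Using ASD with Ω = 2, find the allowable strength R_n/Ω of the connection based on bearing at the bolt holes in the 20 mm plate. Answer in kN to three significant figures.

777 kN

Per bolt r_n = 1.2 l_c t F_u ≤ 2.4 d t F_u; upper limit = 2.4 × 27 × 20 × 410 / 1000 = 531.4 kN.
Edge bolt: l_c = 65 − 30/2 = 50 mm → 1.2 × 50 × 20 × 410 / 1000 = 492 → r_n = 492 kN.
Interior bolts: l_c = 100 − 30 = 70 mm → 1.2 × 70 × 20 × 410 / 1000 = 688.8 → r_n = 531.4 kN.
R_n = 1 × 492 + 2 × 531.4 = 1555 kN.
Allowable strength R_n/Ω = 1555 / 2 = 777 kN.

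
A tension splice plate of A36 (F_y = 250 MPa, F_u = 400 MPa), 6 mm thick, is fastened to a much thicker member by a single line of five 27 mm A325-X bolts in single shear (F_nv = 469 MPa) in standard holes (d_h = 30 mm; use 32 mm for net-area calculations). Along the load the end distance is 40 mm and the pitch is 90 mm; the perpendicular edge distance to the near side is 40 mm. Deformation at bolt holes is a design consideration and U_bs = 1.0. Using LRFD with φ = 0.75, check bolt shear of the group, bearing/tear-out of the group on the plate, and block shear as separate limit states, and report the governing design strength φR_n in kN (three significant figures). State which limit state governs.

Bolt shear: A_b = π·27²/4 = 572.6 mm²; R_n = 469 × 572.6 × 5 × 1 / 1000 = 1343 kN → 0.75 × 1343 = 1010 kN.
Bearing: edge l_c = 25, r_n = 72 kN; interior l_c = 60, r_n = 155.5 kN; R_n = 72 + 4·155.5 = 694.1 kN → 521 kN.
Block shear: A_gv = 2400, A_nv = 1536, A_nt = 144 mm²; R_n = min(0.6F_uA_nv, 0.6F_yA_gv) + U_bs·F_u·A_nt = 417.6 kN → 313 kN.
Block shear governs: 313 kN.

313 kN (block shear governs)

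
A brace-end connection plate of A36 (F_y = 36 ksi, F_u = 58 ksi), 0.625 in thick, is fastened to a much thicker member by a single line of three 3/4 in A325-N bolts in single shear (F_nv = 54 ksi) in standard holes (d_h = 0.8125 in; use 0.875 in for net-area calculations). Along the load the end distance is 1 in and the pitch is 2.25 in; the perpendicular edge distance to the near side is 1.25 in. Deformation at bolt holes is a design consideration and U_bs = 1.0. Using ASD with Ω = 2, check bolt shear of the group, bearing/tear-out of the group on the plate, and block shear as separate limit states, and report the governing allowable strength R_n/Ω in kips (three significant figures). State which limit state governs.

Bolt shear: A_b = π·0.75²/4 = 0.4418 in²; R_n = 54 × 0.4418 × 3 × 1 = 71.57 kips → 71.57 / 2 = 35.8 kips.
Bearing: edge l_c = 0.5938, r_n = 25.83 kips; interior l_c = 1.438, r_n = 62.53 kips; R_n = 25.83 + 2·62.53 = 150.9 kips → 75.4 kips.
Block shear: A_gv = 3.438, A_nv = 2.07, A_nt = 0.5078 in²; R_n = min(0.6F_uA_nv, 0.6F_yA_gv) + U_bs·F_u·A_nt = 101.5 kips → 50.8 kips.
Bolt shear governs: 35.8 kips.

35.8 kips (bolt shear governs)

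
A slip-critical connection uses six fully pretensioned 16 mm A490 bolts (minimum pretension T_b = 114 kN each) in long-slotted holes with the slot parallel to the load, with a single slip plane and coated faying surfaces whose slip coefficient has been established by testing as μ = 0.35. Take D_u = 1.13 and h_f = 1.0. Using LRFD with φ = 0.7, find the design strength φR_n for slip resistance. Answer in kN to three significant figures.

R_n = μ · D_u · h_f · T_b · n_s · n_b = 0.35 × 1.13 × 1.0 × 114 × 1 × 6 = 270.5 kN.
Design strength φR_n = 0.7 × 270.5 = 189 kN.

189 kN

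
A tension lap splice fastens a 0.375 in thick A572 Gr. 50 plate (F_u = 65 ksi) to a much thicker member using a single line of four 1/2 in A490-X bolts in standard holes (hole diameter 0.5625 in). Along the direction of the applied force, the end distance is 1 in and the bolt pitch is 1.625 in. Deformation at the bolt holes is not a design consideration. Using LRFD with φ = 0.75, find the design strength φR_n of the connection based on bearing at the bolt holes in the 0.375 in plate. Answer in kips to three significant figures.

Per bolt r_n = 1.5 l_c t F_u ≤ 3.0 d t F_u; upper limit = 3.0 × 0.5 × 0.375 × 65 = 36.56 kips.
Edge bolt: l_c = 1 − 0.5625/2 = 0.7188 in → 1.5 × 0.7188 × 0.375 × 65 = 26.28 → r_n = 26.28 kips.
Interior bolts: l_c = 1.625 − 0.5625 = 1.062 in → 1.5 × 1.062 × 0.375 × 65 = 38.85 → r_n = 36.56 kips.
R_n = 1 × 26.28 + 3 × 36.56 = 136 kips.
Design strength φR_n = 0.75 × 136 = 102 kips.

102 kips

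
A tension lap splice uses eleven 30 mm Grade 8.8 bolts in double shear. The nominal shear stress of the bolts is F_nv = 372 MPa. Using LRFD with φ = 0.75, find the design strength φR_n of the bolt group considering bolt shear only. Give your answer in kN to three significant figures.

A_b = π × 30² / 4 = 706.9 mm².
R_n = F_nv · A_b · n · n_s = 372 × 706.9 × 11 × 2 / 1000 = 5785 kN.
Design strength φR_n = 0.75 × 5785 = 4340 kN.

4340 kN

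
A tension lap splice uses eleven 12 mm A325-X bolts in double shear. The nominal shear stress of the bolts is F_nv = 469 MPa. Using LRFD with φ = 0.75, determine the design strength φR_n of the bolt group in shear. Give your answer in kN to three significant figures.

875 kN

A_b = π × 12² / 4 = 113.1 mm².
R_n = F_nv · A_b · n · n_s = 469 × 113.1 × 11 × 2 / 1000 = 1167 kN.
Design strength φR_n = 0.75 × 1167 = 875 kN.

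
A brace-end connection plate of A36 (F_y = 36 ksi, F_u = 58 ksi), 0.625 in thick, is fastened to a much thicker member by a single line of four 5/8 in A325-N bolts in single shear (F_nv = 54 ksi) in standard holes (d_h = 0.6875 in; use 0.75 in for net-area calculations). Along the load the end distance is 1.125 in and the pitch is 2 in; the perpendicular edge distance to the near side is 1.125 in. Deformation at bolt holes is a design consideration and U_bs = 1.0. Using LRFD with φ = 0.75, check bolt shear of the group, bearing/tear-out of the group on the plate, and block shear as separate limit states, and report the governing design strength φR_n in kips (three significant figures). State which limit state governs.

Bolt shear: A_b = π·0.625²/4 = 0.3068 in²; R_n = 54 × 0.3068 × 4 × 1 = 66.27 kips → 0.75 × 66.27 = 49.7 kips.
Bearing: edge l_c = 0.7812, r_n = 33.98 kips; interior l_c = 1.312, r_n = 54.38 kips; R_n = 33.98 + 3·54.38 = 197.1 kips → 148 kips.
Block shear: A_gv = 4.453, A_nv = 2.812, A_nt = 0.4688 in²; R_n = min(0.6F_uA_nv, 0.6F_yA_gv) + U_bs·F_u·A_nt = 123.4 kips → 92.5 kips.
Bolt shear governs: 49.7 kips.

49.7 kips (bolt shear governs)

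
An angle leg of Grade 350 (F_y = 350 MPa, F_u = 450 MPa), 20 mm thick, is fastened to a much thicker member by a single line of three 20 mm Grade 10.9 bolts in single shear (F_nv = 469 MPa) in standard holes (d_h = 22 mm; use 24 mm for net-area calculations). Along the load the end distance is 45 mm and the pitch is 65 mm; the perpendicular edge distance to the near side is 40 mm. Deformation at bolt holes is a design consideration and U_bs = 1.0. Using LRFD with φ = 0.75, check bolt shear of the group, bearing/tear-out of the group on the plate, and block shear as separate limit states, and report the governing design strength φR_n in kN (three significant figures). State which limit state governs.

Bolt shear: A_b = π·20²/4 = 314.2 mm²; R_n = 469 × 314.2 × 3 × 1 / 1000 = 442 kN → 0.75 × 442 = 332 kN.
Bearing: edge l_c = 34, r_n = 367.2 kN; interior l_c = 43, r_n = 432 kN; R_n = 367.2 + 2·432 = 1231 kN → 923 kN.
Block shear: A_gv = 3500, A_nv = 2300, A_nt = 560 mm²; R_n = min(0.6F_uA_nv, 0.6F_yA_gv) + U_bs·F_u·A_nt = 873 kN → 655 kN.
Bolt shear governs: 332 kN.

332 kN (bolt shear governs)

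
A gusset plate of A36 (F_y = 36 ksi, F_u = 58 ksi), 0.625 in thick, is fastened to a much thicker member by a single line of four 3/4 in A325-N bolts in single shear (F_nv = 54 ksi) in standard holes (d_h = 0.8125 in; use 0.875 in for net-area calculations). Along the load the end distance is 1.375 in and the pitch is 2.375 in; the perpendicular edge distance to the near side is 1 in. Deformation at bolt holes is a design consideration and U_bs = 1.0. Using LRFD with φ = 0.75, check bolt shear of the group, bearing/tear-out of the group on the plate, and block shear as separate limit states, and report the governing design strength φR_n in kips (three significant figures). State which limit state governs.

Bolt shear: A_b = π·0.75²/4 = 0.4418 in²; R_n = 54 × 0.4418 × 4 × 1 = 95.43 kips → 0.75 × 95.43 = 71.6 kips.
Bearing: edge l_c = 0.9688, r_n = 42.14 kips; interior l_c = 1.562, r_n = 65.25 kips; R_n = 42.14 + 3·65.25 = 237.9 kips → 178 kips.
Block shear: A_gv = 5.312, A_nv = 3.398, A_nt = 0.3516 in²; R_n = min(0.6F_uA_nv, 0.6F_yA_gv) + U_bs·F_u·A_nt = 135.1 kips → 101 kips.
Bolt shear governs: 71.6 kips.

71.6 kips (bolt shear governs)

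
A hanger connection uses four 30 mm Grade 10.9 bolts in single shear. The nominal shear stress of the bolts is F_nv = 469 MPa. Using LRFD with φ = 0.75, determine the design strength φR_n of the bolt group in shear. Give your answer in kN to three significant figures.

995 kN

A_b = π × 30² / 4 = 706.9 mm².
R_n = F_nv · A_b · n · n_s = 469 × 706.9 × 4 × 1 / 1000 = 1326 kN.
Design strength φR_n = 0.75 × 1326 = 995 kN.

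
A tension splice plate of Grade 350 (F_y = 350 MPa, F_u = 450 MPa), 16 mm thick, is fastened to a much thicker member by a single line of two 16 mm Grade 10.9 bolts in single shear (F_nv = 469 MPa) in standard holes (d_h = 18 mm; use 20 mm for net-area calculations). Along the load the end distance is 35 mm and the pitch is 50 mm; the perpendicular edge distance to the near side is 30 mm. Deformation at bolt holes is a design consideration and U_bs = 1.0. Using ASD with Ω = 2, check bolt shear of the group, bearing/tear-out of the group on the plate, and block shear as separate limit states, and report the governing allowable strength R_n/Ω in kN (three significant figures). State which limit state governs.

94.3 kN (bolt shear governs)

Bolt shear: A_b = π·16²/4 = 201.1 mm²; R_n = 469 × 201.1 × 2 × 1 / 1000 = 188.6 kN → 188.6 / 2 = 94.3 kN.
Bearing: edge l_c = 26, r_n = 224.6 kN; interior l_c = 32, r_n = 276.5 kN; R_n = 224.6 + 1·276.5 = 501.1 kN → 251 kN.
Block shear: A_gv = 1360, A_nv = 880, A_nt = 320 mm²; R_n = min(0.6F_uA_nv, 0.6F_yA_gv) + U_bs·F_u·A_nt = 381.6 kN → 191 kN.
Bolt shear governs: 94.3 kN.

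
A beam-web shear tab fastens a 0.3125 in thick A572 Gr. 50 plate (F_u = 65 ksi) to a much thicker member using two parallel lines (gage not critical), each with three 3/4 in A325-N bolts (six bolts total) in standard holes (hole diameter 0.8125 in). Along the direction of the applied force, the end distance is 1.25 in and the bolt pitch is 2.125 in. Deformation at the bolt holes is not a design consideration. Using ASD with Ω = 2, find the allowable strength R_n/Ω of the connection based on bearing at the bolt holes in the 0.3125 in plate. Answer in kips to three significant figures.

Per bolt r_n = 1.5 l_c t F_u ≤ 3.0 d t F_u; upper limit = 3.0 × 0.75 × 0.3125 × 65 = 45.7 kips.
Edge bolt: l_c = 1.25 − 0.8125/2 = 0.8438 in → 1.5 × 0.8438 × 0.3125 × 65 = 25.71 → r_n = 25.71 kips.
Interior bolts: l_c = 2.125 − 0.8125 = 1.312 in → 1.5 × 1.312 × 0.3125 × 65 = 39.99 → r_n = 39.99 kips.
R_n = 2 × 25.71 + 4 × 39.99 = 211.4 kips.
Allowable strength R_n/Ω = 211.4 / 2 = 106 kips.

106 kips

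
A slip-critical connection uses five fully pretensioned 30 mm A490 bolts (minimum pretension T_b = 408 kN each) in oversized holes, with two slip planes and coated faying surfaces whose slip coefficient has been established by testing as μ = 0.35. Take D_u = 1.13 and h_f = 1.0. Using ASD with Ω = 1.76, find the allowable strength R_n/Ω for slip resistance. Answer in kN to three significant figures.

R_n = μ · D_u · h_f · T_b · n_s · n_b = 0.35 × 1.13 × 1.0 × 408 × 2 × 5 = 1614 kN.
Allowable strength R_n/Ω = 1614 / 1.76 = 917 kN.

917 kN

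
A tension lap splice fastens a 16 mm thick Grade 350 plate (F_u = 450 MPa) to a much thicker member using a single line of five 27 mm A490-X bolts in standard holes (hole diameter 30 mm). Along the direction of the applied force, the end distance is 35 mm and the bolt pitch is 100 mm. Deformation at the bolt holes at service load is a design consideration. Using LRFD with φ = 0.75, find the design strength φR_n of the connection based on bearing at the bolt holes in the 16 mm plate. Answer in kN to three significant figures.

Per bolt r_n = 1.2 l_c t F_u ≤ 2.4 d t F_u; upper limit = 2.4 × 27 × 16 × 450 / 1000 = 466.6 kN.
Edge bolt: l_c = 35 − 30/2 = 20 mm → 1.2 × 20 × 16 × 450 / 1000 = 172.8 → r_n = 172.8 kN.
Interior bolts: l_c = 100 − 30 = 70 mm → 1.2 × 70 × 16 × 450 / 1000 = 604.8 → r_n = 466.6 kN.
R_n = 1 × 172.8 + 4 × 466.6 = 2039 kN.
Design strength φR_n = 0.75 × 2039 = 1530 kN.

1530 kN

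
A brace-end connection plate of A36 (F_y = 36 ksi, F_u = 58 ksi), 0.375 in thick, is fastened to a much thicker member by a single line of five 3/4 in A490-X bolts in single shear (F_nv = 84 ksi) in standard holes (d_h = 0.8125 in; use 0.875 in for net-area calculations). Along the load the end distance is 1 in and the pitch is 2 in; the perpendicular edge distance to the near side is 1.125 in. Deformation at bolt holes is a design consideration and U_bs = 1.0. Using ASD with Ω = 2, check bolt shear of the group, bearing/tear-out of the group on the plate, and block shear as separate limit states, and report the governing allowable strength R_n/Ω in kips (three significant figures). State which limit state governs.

Bolt shear: A_b = π·0.75²/4 = 0.4418 in²; R_n = 84 × 0.4418 × 5 × 1 = 185.6 kips → 185.6 / 2 = 92.8 kips.
Bearing: edge l_c = 0.5938, r_n = 15.5 kips; interior l_c = 1.188, r_n = 30.99 kips; R_n = 15.5 + 4·30.99 = 139.5 kips → 69.7 kips.
Block shear: A_gv = 3.375, A_nv = 1.898, A_nt = 0.2578 in²; R_n = min(0.6F_uA_nv, 0.6F_yA_gv) + U_bs·F_u·A_nt = 81.02 kips → 40.5 kips.
Block shear governs: 40.5 kips.

40.5 kips (block shear governs)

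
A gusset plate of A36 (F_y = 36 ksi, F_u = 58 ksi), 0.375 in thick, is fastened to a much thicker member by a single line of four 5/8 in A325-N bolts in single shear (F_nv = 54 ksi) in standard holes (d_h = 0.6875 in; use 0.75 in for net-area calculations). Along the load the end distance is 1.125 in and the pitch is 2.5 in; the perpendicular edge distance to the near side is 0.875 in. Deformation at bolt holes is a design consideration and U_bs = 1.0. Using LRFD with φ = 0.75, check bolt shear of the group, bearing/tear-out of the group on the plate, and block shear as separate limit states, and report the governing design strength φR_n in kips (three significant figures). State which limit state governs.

49.7 kips (bolt shear governs)

Bolt shear: A_b = π·0.625²/4 = 0.3068 in²; R_n = 54 × 0.3068 × 4 × 1 = 66.27 kips → 0.75 × 66.27 = 49.7 kips.
Bearing: edge l_c = 0.7812, r_n = 20.39 kips; interior l_c = 1.812, r_n = 32.62 kips; R_n = 20.39 + 3·32.62 = 118.3 kips → 88.7 kips.
Block shear: A_gv = 3.234, A_nv = 2.25, A_nt = 0.1875 in²; R_n = min(0.6F_uA_nv, 0.6F_yA_gv) + U_bs·F_u·A_nt = 80.74 kips → 60.6 kips.
Bolt shear governs: 49.7 kips.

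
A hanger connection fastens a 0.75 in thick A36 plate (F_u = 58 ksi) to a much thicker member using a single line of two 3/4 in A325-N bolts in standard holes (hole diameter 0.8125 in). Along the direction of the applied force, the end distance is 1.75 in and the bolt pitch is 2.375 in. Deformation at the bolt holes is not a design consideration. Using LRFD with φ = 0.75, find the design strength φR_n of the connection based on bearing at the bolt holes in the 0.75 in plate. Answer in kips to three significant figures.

139 kips

Per bolt r_n = 1.5 l_c t F_u ≤ 3.0 d t F_u; upper limit = 3.0 × 0.75 × 0.75 × 58 = 97.88 kips.
Edge bolt: l_c = 1.75 − 0.8125/2 = 1.344 in → 1.5 × 1.344 × 0.75 × 58 = 87.68 → r_n = 87.68 kips.
Interior bolts: l_c = 2.375 − 0.8125 = 1.562 in → 1.5 × 1.562 × 0.75 × 58 = 102 → r_n = 97.88 kips.
R_n = 1 × 87.68 + 1 × 97.88 = 185.6 kips.
Design strength φR_n = 0.75 × 185.6 = 139 kips.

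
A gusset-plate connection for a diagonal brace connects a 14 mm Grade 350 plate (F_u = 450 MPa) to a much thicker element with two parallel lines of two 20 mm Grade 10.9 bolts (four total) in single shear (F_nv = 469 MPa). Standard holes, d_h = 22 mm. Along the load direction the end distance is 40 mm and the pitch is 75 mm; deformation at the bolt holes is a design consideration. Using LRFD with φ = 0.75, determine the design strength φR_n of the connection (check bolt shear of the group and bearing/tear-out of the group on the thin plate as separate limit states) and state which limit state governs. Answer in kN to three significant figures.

Bolt shear: A_b = π·20²/4 = 314.2 mm²; R_n = 469 × 314.2 × 4 × 1 / 1000 = 589.4 kN → 0.75 × 589.4 = 442 kN.
Bearing (1.2 l_c t F_u ≤ 2.4 d t F_u): upper limit = 2.4·20·14·450 / 1000 = 302.4 kN.
  Edge l_c = 40 − 22/2 = 29 → r_n = 219.2 kN; interior l_c = 75 − 22 = 53 → r_n = 302.4 kN.
  R_n,bearing = 2·219.2 + 2·302.4 = 1043 kN → 0.75 × 1043 = 782 kN.
Bolt shear governs: 442 kN.

442 kN (bolt shear governs)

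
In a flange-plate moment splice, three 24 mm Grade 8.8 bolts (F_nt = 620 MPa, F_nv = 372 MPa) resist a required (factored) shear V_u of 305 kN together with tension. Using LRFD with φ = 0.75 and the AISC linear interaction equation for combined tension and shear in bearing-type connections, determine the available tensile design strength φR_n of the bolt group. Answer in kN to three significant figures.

A_b = π·24²/4 = 452.4 mm²; f_rv = 305 × 1000 / (3 × 452.4) = 224.7 MPa.
F'_nt = 1.3 F_nt − (F_nt / φF_nv) f_rv = 1.3·620 − (620/(0.75·372))·224.7 = 306.6 MPa, capped at F_nt → F'_nt = 306.6 MPa.
R_n = F'_nt · A_b · n = 306.6 × 452.4 × 3 / 1000 = 416.1 kN.
Design strength φR_n = 0.75 × 416.1 = 312 kN.

312 kN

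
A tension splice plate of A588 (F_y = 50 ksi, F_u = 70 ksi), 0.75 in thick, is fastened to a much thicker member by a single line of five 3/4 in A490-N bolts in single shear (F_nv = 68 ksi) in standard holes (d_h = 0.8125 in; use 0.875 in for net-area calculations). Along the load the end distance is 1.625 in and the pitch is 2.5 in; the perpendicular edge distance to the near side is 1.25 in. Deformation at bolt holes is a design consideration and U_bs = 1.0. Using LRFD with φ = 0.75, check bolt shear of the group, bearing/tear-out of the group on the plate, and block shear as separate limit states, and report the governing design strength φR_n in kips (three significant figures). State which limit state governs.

Bolt shear: A_b = π·0.75²/4 = 0.4418 in²; R_n = 68 × 0.4418 × 5 × 1 = 150.2 kips → 0.75 × 150.2 = 113 kips.
Bearing: edge l_c = 1.219, r_n = 76.78 kips; interior l_c = 1.688, r_n = 94.5 kips; R_n = 76.78 + 4·94.5 = 454.8 kips → 341 kips.
Block shear: A_gv = 8.719, A_nv = 5.766, A_nt = 0.6094 in²; R_n = min(0.6F_uA_nv, 0.6F_yA_gv) + U_bs·F_u·A_nt = 284.8 kips → 214 kips.
Bolt shear governs: 113 kips.

113 kips (bolt shear governs)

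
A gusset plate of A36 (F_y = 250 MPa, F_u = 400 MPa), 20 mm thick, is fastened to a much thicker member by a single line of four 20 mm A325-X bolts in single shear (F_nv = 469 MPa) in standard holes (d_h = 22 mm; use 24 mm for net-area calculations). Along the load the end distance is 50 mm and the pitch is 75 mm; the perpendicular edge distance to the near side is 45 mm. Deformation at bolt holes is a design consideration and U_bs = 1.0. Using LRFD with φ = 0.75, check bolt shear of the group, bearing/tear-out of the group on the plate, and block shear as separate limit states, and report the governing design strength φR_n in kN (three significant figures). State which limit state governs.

Bolt shear: A_b = π·20²/4 = 314.2 mm²; R_n = 469 × 314.2 × 4 × 1 / 1000 = 589.4 kN → 0.75 × 589.4 = 442 kN.
Bearing: edge l_c = 39, r_n = 374.4 kN; interior l_c = 53, r_n = 384 kN; R_n = 374.4 + 3·384 = 1526 kN → 1140 kN.
Block shear: A_gv = 5500, A_nv = 3820, A_nt = 660 mm²; R_n = min(0.6F_uA_nv, 0.6F_yA_gv) + U_bs·F_u·A_nt = 1089 kN → 817 kN.
Bolt shear governs: 442 kN.

442 kN (bolt shear governs)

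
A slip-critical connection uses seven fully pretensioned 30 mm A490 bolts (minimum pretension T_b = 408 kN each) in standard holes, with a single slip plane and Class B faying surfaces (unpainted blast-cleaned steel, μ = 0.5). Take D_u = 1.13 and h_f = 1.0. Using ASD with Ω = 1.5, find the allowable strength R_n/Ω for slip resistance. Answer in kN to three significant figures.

R_n = μ · D_u · h_f · T_b · n_s · n_b = 0.5 × 1.13 × 1.0 × 408 × 1 × 7 = 1614 kN.
Allowable strength R_n/Ω = 1614 / 1.5 = 1080 kN.

1080 kN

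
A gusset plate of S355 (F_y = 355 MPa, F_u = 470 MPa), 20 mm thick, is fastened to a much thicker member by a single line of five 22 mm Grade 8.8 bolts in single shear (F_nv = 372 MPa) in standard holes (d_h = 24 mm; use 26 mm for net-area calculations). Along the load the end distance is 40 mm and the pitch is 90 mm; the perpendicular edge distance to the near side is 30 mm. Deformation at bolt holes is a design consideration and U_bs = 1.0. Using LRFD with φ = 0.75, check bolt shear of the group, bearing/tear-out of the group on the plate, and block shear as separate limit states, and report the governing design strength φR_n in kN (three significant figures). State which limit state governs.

530 kN (bolt shear governs)

Bolt shear: A_b = π·22²/4 = 380.1 mm²; R_n = 372 × 380.1 × 5 × 1 / 1000 = 707 kN → 0.75 × 707 = 530 kN.
Bearing: edge l_c = 28, r_n = 315.8 kN; interior l_c = 66, r_n = 496.3 kN; R_n = 315.8 + 4·496.3 = 2301 kN → 1730 kN.
Block shear: A_gv = 8000, A_nv = 5660, A_nt = 340 mm²; R_n = min(0.6F_uA_nv, 0.6F_yA_gv) + U_bs·F_u·A_nt = 1756 kN → 1320 kN.
Bolt shear governs: 530 kN.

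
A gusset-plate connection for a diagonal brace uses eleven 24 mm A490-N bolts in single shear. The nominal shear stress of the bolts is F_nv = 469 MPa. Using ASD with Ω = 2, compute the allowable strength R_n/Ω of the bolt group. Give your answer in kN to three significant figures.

A_b = π × 24² / 4 = 452.4 mm².
R_n = F_nv · A_b · n · n_s = 469 × 452.4 × 11 × 1 / 1000 = 2334 kN.
Allowable strength R_n/Ω = 2334 / 2 = 1170 kN.

1170 kN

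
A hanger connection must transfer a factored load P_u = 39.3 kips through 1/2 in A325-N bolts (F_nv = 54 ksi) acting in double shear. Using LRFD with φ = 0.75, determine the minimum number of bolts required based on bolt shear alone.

3 bolts

A_b = π·0.5²/4 = 0.1963 in².
Per-bolt design strength φR_n = 0.75 × 54 × 0.1963 × 2 = 15.9 kips.
n ≥ 39.3 / 15.9 = 2.471 → use 3 bolts.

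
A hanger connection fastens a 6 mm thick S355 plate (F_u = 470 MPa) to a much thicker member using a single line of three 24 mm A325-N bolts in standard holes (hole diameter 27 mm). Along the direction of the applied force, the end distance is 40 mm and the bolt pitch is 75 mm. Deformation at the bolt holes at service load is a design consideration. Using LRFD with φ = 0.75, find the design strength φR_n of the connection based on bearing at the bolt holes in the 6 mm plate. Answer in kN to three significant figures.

Per bolt r_n = 1.2 l_c t F_u ≤ 2.4 d t F_u; upper limit = 2.4 × 24 × 6 × 470 / 1000 = 162.4 kN.
Edge bolt: l_c = 40 − 27/2 = 26.5 mm → 1.2 × 26.5 × 6 × 470 / 1000 = 89.68 → r_n = 89.68 kN.
Interior bolts: l_c = 75 − 27 = 48 mm → 1.2 × 48 × 6 × 470 / 1000 = 162.4 → r_n = 162.4 kN.
R_n = 1 × 89.68 + 2 × 162.4 = 414.5 kN.
Design strength φR_n = 0.75 × 414.5 = 311 kN.

311 kN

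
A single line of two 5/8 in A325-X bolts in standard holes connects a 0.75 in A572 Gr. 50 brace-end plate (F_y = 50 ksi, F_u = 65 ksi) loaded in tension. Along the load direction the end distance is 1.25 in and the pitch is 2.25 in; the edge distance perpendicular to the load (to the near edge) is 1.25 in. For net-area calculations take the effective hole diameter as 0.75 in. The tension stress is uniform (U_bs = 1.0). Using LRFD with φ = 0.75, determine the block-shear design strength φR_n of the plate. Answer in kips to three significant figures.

Shear plane L_v = 1.25 + 1·2.25 = 3.5 in; A_gv = 3.5 × 0.75 = 2.625 in².
A_nv = (3.5 − 1.5·0.75) × 0.75 = 1.781 in².
A_nt = (1.25 − 0.5·0.75) × 0.75 = 0.6562 in².
0.6 F_u A_nv = 69.47 kips; 0.6 F_y A_gv = 78.75 kips → shear rupture governs the shear term.
R_n = 69.47 + 1.0 × 65 × 0.6562 = 112.1 kips.
Design strength φR_n = 0.75 × 112.1 = 84.1 kips.

84.1 kips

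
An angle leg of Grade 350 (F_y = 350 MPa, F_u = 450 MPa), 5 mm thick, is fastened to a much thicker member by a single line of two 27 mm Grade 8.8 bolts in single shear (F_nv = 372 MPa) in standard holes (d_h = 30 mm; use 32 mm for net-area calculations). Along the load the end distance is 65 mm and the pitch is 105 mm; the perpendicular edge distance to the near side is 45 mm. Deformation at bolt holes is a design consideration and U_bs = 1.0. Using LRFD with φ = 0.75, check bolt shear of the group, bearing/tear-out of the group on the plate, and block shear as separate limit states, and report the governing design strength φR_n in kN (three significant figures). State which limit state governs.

Bolt shear: A_b = π·27²/4 = 572.6 mm²; R_n = 372 × 572.6 × 2 × 1 / 1000 = 426 kN → 0.75 × 426 = 319 kN.
Bearing: edge l_c = 50, r_n = 135 kN; interior l_c = 75, r_n = 145.8 kN; R_n = 135 + 1·145.8 = 280.8 kN → 211 kN.
Block shear: A_gv = 850, A_nv = 610, A_nt = 145 mm²; R_n = min(0.6F_uA_nv, 0.6F_yA_gv) + U_bs·F_u·A_nt = 230 kN → 172 kN.
Block shear governs: 172 kN.

172 kN (block shear governs)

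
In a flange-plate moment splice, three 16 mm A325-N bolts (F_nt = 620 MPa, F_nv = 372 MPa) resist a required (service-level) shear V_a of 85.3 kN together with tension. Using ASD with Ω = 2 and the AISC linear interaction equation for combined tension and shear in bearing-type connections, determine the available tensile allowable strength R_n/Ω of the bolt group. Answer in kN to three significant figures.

101 kN

A_b = π·16²/4 = 201.1 mm²; f_rv = 85.3 × 1000 / (3 × 201.1) = 141.4 MPa.
F'_nt = 1.3 F_nt − (Ω F_nt / F_nv) f_rv = 1.3·620 − (2·620/372)·141.4 = 334.6 MPa, capped at F_nt → F'_nt = 334.6 MPa.
R_n = F'_nt · A_b · n = 334.6 × 201.1 × 3 / 1000 = 201.8 kN.
Allowable strength R_n/Ω = 201.8 / 2 = 101 kN.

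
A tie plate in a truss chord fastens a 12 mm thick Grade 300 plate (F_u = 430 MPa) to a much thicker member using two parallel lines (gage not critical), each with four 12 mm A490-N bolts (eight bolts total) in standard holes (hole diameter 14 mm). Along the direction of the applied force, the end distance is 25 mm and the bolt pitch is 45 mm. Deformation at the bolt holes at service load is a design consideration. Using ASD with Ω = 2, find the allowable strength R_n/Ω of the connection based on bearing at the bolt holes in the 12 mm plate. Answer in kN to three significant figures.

557 kN

Per bolt r_n = 1.2 l_c t F_u ≤ 2.4 d t F_u; upper limit = 2.4 × 12 × 12 × 430 / 1000 = 148.6 kN.
Edge bolt: l_c = 25 − 14/2 = 18 mm → 1.2 × 18 × 12 × 430 / 1000 = 111.5 → r_n = 111.5 kN.
Interior bolts: l_c = 45 − 14 = 31 mm → 1.2 × 31 × 12 × 430 / 1000 = 192 → r_n = 148.6 kN.
R_n = 2 × 111.5 + 6 × 148.6 = 1115 kN.
Allowable strength R_n/Ω = 1115 / 2 = 557 kN.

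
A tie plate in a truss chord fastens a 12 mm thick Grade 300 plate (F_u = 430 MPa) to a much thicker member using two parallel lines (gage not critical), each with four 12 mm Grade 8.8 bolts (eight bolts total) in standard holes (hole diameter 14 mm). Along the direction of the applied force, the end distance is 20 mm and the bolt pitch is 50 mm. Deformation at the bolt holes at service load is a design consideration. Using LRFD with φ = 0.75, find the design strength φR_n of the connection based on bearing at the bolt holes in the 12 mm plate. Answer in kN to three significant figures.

789 kN

Per bolt r_n = 1.2 l_c t F_u ≤ 2.4 d t F_u; upper limit = 2.4 × 12 × 12 × 430 / 1000 = 148.6 kN.
Edge bolt: l_c = 20 − 14/2 = 13 mm → 1.2 × 13 × 12 × 430 / 1000 = 80.5 → r_n = 80.5 kN.
Interior bolts: l_c = 50 − 14 = 36 mm → 1.2 × 36 × 12 × 430 / 1000 = 222.9 → r_n = 148.6 kN.
R_n = 2 × 80.5 + 6 × 148.6 = 1053 kN.
Design strength φR_n = 0.75 × 1053 = 789 kN.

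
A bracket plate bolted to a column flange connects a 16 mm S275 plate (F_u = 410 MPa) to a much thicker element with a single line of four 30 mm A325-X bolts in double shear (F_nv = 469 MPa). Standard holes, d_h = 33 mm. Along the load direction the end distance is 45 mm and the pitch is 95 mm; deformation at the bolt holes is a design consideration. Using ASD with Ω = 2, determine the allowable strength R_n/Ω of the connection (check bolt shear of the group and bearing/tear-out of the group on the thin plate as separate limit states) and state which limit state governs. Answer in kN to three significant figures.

Bolt shear: A_b = π·30²/4 = 706.9 mm²; R_n = 469 × 706.9 × 4 × 2 / 1000 = 2652 kN → 2652 / 2 = 1330 kN.
Bearing (1.2 l_c t F_u ≤ 2.4 d t F_u): upper limit = 2.4·30·16·410 / 1000 = 472.3 kN.
  Edge l_c = 45 − 33/2 = 28.5 → r_n = 224.4 kN; interior l_c = 95 − 33 = 62 → r_n = 472.3 kN.
  R_n,bearing = 1·224.4 + 3·472.3 = 1641 kN → 1641 / 2 = 821 kN.
Bearing governs: 821 kN.

821 kN (bearing governs)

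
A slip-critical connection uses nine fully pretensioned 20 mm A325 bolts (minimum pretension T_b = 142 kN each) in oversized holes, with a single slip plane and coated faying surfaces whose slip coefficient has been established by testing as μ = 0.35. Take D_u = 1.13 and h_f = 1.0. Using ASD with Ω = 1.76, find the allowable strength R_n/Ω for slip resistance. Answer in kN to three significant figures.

R_n = μ · D_u · h_f · T_b · n_s · n_b = 0.35 × 1.13 × 1.0 × 142 × 1 × 9 = 505.4 kN.
Allowable strength R_n/Ω = 505.4 / 1.76 = 287 kN.

287 kN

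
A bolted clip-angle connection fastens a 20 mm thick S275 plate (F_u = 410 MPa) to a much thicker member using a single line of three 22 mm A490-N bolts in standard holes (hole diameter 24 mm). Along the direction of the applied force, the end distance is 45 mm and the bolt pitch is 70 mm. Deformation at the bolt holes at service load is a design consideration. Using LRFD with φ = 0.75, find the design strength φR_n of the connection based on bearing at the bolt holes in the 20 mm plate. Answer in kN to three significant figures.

Per bolt r_n = 1.2 l_c t F_u ≤ 2.4 d t F_u; upper limit = 2.4 × 22 × 20 × 410 / 1000 = 433 kN.
Edge bolt: l_c = 45 − 24/2 = 33 mm → 1.2 × 33 × 20 × 410 / 1000 = 324.7 → r_n = 324.7 kN.
Interior bolts: l_c = 70 − 24 = 46 mm → 1.2 × 46 × 20 × 410 / 1000 = 452.6 → r_n = 433 kN.
R_n = 1 × 324.7 + 2 × 433 = 1191 kN.
Design strength φR_n = 0.75 × 1191 = 893 kN.

893 kN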